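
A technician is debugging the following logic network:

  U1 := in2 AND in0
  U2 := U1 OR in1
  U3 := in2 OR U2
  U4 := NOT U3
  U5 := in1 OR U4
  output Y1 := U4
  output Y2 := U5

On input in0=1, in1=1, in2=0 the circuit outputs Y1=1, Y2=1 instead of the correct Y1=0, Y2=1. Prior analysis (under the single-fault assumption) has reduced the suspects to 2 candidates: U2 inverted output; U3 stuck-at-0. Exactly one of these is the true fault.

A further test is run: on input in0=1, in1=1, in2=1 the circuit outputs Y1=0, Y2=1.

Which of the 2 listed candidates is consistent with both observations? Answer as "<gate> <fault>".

Evaluate each candidate on input in0=1, in1=1, in2=1:
  U2 inverted output: U1=1, U2=0 [inverted output], U3=1, U4=0, U5=1 → Y1=0, Y2=1 — matches
  U3 stuck-at-0: U1=1, U2=1, U3=0 [stuck-at-0], U4=1, U5=1 → Y1=1, Y2=1 — eliminated
Only U2 inverted output reproduces the observed Y1=0, Y2=1.

U2 inverted output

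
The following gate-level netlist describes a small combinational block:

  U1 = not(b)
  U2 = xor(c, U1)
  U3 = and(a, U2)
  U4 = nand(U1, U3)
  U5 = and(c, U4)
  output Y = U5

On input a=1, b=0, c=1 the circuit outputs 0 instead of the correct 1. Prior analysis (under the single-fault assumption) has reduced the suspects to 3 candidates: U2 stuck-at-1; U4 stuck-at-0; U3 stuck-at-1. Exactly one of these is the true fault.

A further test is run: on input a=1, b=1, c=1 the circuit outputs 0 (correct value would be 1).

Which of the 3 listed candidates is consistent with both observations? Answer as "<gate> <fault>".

U4 stuck-at-0

Evaluate each candidate on input a=1, b=1, c=1:
  U2 stuck-at-1: U1=0, U2=1 [stuck-at-1], U3=1, U4=1, U5=1 → 1 — eliminated
  U4 stuck-at-0: U1=0, U2=1, U3=1, U4=0 [stuck-at-0], U5=0 → 0 — matches
  U3 stuck-at-1: U1=0, U2=1, U3=1 [stuck-at-1], U4=1, U5=1 → 1 — eliminated
Only U4 stuck-at-0 reproduces the observed 0.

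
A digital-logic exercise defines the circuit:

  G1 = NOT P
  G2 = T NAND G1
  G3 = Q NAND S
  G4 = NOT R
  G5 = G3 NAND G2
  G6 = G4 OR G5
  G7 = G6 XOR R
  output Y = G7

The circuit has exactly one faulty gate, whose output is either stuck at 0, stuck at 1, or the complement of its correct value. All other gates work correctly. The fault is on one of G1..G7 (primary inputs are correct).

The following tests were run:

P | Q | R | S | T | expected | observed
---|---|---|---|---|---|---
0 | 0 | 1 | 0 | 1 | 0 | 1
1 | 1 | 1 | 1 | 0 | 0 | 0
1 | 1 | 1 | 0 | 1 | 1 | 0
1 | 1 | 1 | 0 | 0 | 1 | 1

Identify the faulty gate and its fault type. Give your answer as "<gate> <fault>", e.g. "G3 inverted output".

G1 inverted output

Fault-free values for test 1 (P=0, Q=0, R=1, S=0, T=1): G1=1, G2=0, G3=1, G4=0, G5=1, G6=1, G7=0, giving Y=0. Observed 1.
Test 1: faults giving observed 1 are {G1 stuck-at-0, G1 inverted output, G2 stuck-at-1, G2 inverted output, G5 stuck-at-0, G5 inverted output, G6 stuck-at-0, G6 inverted output, G7 stuck-at-1, G7 inverted output}.
Test 2 (P=1, Q=1, R=1, S=1, T=0): fault-free G1=0, G2=1, G3=0, G4=0, G5=1, G6=1, G7=0 → 0; observed 0. Eliminates G5 stuck-at-0, G5 inverted output, G6 stuck-at-0, G6 inverted output, G7 stuck-at-1, G7 inverted output.
Test 3 (P=1, Q=1, R=1, S=0, T=1): fault-free G1=0, G2=1, G3=1, G4=0, G5=0, G6=0, G7=1 → 1; observed 0. Eliminates G1 stuck-at-0, G2 stuck-at-1.
Test 4 (P=1, Q=1, R=1, S=0, T=0): fault-free G1=0, G2=1, G3=1, G4=0, G5=0, G6=0, G7=1 → 1; observed 1. Eliminates G2 inverted output.
Only G1 inverted output is consistent with every test.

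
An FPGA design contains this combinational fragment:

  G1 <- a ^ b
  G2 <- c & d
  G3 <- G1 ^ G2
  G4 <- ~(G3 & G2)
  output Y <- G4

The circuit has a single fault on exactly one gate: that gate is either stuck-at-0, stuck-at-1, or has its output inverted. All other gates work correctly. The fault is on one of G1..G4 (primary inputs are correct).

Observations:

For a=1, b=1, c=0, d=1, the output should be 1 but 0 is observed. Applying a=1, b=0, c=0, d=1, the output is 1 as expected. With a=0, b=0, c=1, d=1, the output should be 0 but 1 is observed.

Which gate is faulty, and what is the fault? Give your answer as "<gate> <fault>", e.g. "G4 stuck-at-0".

Fault-free values for test 1 (a=1, b=1, c=0, d=1): G1=0, G2=0, G3=0, G4=1, giving Y=1. Observed 0.
Test 1: faults giving observed 0 are {G2 stuck-at-1, G2 inverted output, G4 stuck-at-0, G4 inverted output}.
Test 2 (a=1, b=0, c=0, d=1): fault-free G1=1, G2=0, G3=1, G4=1 → 1; observed 1. Eliminates G4 stuck-at-0, G4 inverted output.
Test 3 (a=0, b=0, c=1, d=1): fault-free G1=0, G2=1, G3=1, G4=0 → 0; observed 1. Eliminates G2 stuck-at-1.
Only G2 inverted output is consistent with every test.

G2 inverted output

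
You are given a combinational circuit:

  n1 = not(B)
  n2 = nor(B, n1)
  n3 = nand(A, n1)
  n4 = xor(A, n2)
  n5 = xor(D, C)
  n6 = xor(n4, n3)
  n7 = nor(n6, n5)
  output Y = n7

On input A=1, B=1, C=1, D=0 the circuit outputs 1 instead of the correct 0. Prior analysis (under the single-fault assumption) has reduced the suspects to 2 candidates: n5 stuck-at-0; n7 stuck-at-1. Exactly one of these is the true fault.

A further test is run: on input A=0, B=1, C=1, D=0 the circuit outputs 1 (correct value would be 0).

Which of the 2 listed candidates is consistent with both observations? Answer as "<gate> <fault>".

n7 stuck-at-1

Evaluate each candidate on input A=0, B=1, C=1, D=0:
  n5 stuck-at-0: n1=0, n2=0, n3=1, n4=0, n5=0 [stuck-at-0], n6=1, n7=0 → 0 — eliminated
  n7 stuck-at-1: n1=0, n2=0, n3=1, n4=0, n5=1, n6=1, n7=1 [stuck-at-1] → 1 — matches
Only n7 stuck-at-1 reproduces the observed 1.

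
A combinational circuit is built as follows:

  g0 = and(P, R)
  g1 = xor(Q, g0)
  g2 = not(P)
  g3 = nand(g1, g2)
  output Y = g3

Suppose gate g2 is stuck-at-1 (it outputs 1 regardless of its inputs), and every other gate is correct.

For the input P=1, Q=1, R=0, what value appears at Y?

0

Propagate with g2 forced: g0=0, g1=1, g2=1 [stuck-at-1], g3=0.
So Y = 0. (Without the fault it would be 1.)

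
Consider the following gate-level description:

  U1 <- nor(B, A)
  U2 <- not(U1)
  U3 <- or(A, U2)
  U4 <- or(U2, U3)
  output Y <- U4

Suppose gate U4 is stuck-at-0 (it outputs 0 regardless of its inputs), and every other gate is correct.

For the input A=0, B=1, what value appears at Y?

Propagate with U4 forced: U1=0, U2=1, U3=1, U4=0 [stuck-at-0].
So Y = 0. (Without the fault it would be 1.)

0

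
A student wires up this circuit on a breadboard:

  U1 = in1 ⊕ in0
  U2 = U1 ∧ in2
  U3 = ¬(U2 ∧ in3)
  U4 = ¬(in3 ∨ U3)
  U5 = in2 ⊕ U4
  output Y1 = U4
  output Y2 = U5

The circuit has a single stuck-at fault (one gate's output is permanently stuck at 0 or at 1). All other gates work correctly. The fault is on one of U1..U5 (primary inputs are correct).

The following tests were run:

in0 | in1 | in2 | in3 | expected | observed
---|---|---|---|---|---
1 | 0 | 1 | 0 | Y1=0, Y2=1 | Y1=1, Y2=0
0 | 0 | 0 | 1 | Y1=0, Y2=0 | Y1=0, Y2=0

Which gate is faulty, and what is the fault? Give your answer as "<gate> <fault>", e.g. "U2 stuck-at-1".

U3 stuck-at-0

Fault-free values for test 1 (in0=1, in1=0, in2=1, in3=0): U1=1, U2=1, U3=1, U4=0, U5=1, giving Y1=0, Y2=1. Observed Y1=1, Y2=0.
Test 1: faults giving observed Y1=1, Y2=0 are {U3 stuck-at-0, U4 stuck-at-1}.
Test 2 (in0=0, in1=0, in2=0, in3=1): fault-free U1=0, U2=0, U3=1, U4=0, U5=0 → Y1=0, Y2=0; observed Y1=0, Y2=0. Eliminates U4 stuck-at-1.
Only U3 stuck-at-0 is consistent with every test.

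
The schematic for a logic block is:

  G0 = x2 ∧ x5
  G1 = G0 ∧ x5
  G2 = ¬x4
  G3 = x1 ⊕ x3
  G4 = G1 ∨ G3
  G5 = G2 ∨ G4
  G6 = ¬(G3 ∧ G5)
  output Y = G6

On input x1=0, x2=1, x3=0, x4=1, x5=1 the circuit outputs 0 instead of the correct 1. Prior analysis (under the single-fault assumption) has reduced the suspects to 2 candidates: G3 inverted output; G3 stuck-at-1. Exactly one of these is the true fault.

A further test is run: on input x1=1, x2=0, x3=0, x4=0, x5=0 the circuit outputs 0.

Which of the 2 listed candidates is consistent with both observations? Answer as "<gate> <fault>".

Evaluate each candidate on input x1=1, x2=0, x3=0, x4=0, x5=0:
  G3 inverted output: G0=0, G1=0, G2=1, G3=0 [inverted output], G4=0, G5=1, G6=1 → 1 — eliminated
  G3 stuck-at-1: G0=0, G1=0, G2=1, G3=1 [stuck-at-1], G4=1, G5=1, G6=0 → 0 — matches
Only G3 stuck-at-1 reproduces the observed 0.

G3 stuck-at-1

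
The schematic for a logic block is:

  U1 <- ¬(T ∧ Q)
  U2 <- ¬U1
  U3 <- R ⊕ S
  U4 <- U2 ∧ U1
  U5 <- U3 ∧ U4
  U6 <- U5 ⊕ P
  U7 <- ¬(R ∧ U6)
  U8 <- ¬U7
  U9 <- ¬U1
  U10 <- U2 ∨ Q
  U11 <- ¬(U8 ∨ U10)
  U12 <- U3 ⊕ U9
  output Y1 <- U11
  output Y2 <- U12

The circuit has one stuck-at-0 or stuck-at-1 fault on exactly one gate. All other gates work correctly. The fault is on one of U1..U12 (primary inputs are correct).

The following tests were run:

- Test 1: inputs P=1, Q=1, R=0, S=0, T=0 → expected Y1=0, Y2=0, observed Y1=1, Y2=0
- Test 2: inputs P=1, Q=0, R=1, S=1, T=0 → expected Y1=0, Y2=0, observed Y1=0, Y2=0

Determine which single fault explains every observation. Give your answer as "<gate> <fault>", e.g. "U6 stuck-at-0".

Fault-free values for test 1 (P=1, Q=1, R=0, S=0, T=0): U1=1, U2=0, U3=0, U4=0, U5=0, U6=1, U7=1, U8=0, U9=0, U10=1, U11=0, U12=0, giving Y1=0, Y2=0. Observed Y1=1, Y2=0.
Test 1: faults giving observed Y1=1, Y2=0 are {U10 stuck-at-0, U11 stuck-at-1}.
Test 2 (P=1, Q=0, R=1, S=1, T=0): fault-free U1=1, U2=0, U3=0, U4=0, U5=0, U6=1, U7=0, U8=1, U9=0, U10=0, U11=0, U12=0 → Y1=0, Y2=0; observed Y1=0, Y2=0. Eliminates U11 stuck-at-1.
Only U10 stuck-at-0 is consistent with every test.

U10 stuck-at-0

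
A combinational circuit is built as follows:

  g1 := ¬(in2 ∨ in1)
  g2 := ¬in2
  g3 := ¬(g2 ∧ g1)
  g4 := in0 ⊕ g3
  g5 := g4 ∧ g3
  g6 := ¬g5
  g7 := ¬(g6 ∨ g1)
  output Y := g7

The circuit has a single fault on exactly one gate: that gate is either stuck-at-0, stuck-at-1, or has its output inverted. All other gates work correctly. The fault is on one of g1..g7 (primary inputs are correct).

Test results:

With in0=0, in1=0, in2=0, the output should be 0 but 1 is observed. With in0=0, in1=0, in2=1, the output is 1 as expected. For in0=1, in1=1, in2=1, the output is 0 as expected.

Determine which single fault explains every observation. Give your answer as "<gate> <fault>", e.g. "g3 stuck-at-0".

Fault-free values for test 1 (in0=0, in1=0, in2=0): g1=1, g2=1, g3=0, g4=0, g5=0, g6=1, g7=0, giving Y=0. Observed 1.
Test 1: faults giving observed 1 are {g1 stuck-at-0, g1 inverted output, g7 stuck-at-1, g7 inverted output}.
Test 2 (in0=0, in1=0, in2=1): fault-free g1=0, g2=0, g3=1, g4=1, g5=1, g6=0, g7=1 → 1; observed 1. Eliminates g1 inverted output, g7 inverted output.
Test 3 (in0=1, in1=1, in2=1): fault-free g1=0, g2=0, g3=1, g4=0, g5=0, g6=1, g7=0 → 0; observed 0. Eliminates g7 stuck-at-1.
Only g1 stuck-at-0 is consistent with every test.

g1 stuck-at-0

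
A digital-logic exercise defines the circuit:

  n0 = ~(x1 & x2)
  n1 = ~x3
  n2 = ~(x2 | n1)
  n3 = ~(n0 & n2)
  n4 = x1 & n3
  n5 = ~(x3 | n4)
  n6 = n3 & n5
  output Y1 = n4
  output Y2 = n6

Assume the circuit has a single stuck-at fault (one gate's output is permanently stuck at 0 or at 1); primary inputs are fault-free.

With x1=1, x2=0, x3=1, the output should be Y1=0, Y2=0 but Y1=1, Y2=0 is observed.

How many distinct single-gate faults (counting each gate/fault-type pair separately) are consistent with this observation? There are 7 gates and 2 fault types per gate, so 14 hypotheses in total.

5

Fault-free: n0=1, n1=0, n2=1, n3=0, n4=0, n5=0, n6=0 → Y1=0, Y2=0. Observed Y1=1, Y2=0.
  n0 stuck-at-0: output Y1=1, Y2=0 ✓
  n0 stuck-at-1: output Y1=0, Y2=0 ✗
  n1 stuck-at-0: output Y1=0, Y2=0 ✗
  n1 stuck-at-1: output Y1=1, Y2=0 ✓
  n2 stuck-at-0: output Y1=1, Y2=0 ✓
  n2 stuck-at-1: output Y1=0, Y2=0 ✗
  n3 stuck-at-0: output Y1=0, Y2=0 ✗
  n3 stuck-at-1: output Y1=1, Y2=0 ✓
  n4 stuck-at-0: output Y1=0, Y2=0 ✗
  n4 stuck-at-1: output Y1=1, Y2=0 ✓
  n5 stuck-at-0: output Y1=0, Y2=0 ✗
  n5 stuck-at-1: output Y1=0, Y2=0 ✗
  n6 stuck-at-0: output Y1=0, Y2=0 ✗
  n6 stuck-at-1: output Y1=0, Y2=1 ✗
Consistent faults: {n0 stuck-at-0, n1 stuck-at-1, n2 stuck-at-0, n3 stuck-at-1, n4 stuck-at-1} — 5 in all.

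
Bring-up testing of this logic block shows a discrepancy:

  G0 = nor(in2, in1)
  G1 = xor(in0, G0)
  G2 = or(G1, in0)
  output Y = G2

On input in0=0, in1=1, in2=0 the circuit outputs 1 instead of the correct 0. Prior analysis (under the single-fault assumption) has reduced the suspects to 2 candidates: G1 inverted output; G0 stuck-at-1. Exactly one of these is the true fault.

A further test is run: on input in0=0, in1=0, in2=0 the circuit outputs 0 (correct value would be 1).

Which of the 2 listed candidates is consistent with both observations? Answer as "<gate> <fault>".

Evaluate each candidate on input in0=0, in1=0, in2=0:
  G1 inverted output: G0=1, G1=0 [inverted output], G2=0 → 0 — matches
  G0 stuck-at-1: G0=1 [stuck-at-1], G1=1, G2=1 → 1 — eliminated
Only G1 inverted output reproduces the observed 0.

G1 inverted output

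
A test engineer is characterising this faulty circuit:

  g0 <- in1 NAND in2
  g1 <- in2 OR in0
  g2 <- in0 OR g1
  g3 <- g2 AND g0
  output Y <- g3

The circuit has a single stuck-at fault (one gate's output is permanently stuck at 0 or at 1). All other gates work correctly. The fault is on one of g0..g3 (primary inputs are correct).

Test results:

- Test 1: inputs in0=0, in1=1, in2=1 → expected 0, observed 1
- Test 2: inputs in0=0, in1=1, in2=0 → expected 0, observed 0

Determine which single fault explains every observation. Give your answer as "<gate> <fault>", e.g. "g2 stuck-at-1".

g0 stuck-at-1

Fault-free values for test 1 (in0=0, in1=1, in2=1): g0=0, g1=1, g2=1, g3=0, giving Y=0. Observed 1.
Test 1: faults giving observed 1 are {g0 stuck-at-1, g3 stuck-at-1}.
Test 2 (in0=0, in1=1, in2=0): fault-free g0=1, g1=0, g2=0, g3=0 → 0; observed 0. Eliminates g3 stuck-at-1.
Only g0 stuck-at-1 is consistent with every test.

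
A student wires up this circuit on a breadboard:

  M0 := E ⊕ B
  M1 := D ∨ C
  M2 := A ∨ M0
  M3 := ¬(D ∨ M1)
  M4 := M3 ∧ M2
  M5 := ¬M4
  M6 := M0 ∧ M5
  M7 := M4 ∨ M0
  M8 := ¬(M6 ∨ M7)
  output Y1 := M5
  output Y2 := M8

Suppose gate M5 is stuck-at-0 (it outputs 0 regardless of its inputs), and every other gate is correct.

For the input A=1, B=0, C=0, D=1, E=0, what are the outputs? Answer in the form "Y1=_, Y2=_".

Propagate with M5 forced: M0=0, M1=1, M2=1, M3=0, M4=0, M5=0 [stuck-at-0], M6=0, M7=0, M8=1.
So the outputs are Y1=0, Y2=1. (Without the fault they would be Y1=1, Y2=1.)

Y1=0, Y2=1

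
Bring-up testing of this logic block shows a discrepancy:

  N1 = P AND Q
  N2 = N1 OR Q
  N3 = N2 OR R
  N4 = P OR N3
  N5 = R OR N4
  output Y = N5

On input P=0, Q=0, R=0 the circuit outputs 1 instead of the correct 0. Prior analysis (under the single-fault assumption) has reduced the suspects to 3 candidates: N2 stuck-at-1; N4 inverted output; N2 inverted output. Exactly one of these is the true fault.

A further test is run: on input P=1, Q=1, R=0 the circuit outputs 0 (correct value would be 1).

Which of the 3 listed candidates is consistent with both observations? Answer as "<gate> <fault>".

N4 inverted output

Evaluate each candidate on input P=1, Q=1, R=0:
  N2 stuck-at-1: N1=1, N2=1 [stuck-at-1], N3=1, N4=1, N5=1 → 1 — eliminated
  N4 inverted output: N1=1, N2=1, N3=1, N4=0 [inverted output], N5=0 → 0 — matches
  N2 inverted output: N1=1, N2=0 [inverted output], N3=0, N4=1, N5=1 → 1 — eliminated
Only N4 inverted output reproduces the observed 0.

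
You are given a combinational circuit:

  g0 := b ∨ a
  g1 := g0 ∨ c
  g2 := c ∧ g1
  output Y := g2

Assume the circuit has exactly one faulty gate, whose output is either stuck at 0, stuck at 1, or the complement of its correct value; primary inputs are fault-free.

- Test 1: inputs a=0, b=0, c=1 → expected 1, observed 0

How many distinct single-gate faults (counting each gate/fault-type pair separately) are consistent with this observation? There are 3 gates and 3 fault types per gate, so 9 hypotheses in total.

Fault-free: g0=0, g1=1, g2=1 → 1. Observed 0.
  g0 stuck-at-0: output 1 ✗
  g0 stuck-at-1: output 1 ✗
  g0 inverted output: output 1 ✗
  g1 stuck-at-0: output 0 ✓
  g1 stuck-at-1: output 1 ✗
  g1 inverted output: output 0 ✓
  g2 stuck-at-0: output 0 ✓
  g2 stuck-at-1: output 1 ✗
  g2 inverted output: output 0 ✓
Consistent faults: {g1 stuck-at-0, g1 inverted output, g2 stuck-at-0, g2 inverted output} — 4 in all.

4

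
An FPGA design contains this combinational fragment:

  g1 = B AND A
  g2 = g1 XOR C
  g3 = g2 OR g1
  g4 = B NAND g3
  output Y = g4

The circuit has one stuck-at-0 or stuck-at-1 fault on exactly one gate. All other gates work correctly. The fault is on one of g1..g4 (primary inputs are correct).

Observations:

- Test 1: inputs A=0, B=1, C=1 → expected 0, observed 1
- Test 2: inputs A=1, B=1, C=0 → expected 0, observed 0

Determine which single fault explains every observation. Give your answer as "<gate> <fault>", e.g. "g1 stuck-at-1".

Fault-free values for test 1 (A=0, B=1, C=1): g1=0, g2=1, g3=1, g4=0, giving Y=0. Observed 1.
Test 1: faults giving observed 1 are {g2 stuck-at-0, g3 stuck-at-0, g4 stuck-at-1}.
Test 2 (A=1, B=1, C=0): fault-free g1=1, g2=1, g3=1, g4=0 → 0; observed 0. Eliminates g3 stuck-at-0, g4 stuck-at-1.
Only g2 stuck-at-0 is consistent with every test.

g2 stuck-at-0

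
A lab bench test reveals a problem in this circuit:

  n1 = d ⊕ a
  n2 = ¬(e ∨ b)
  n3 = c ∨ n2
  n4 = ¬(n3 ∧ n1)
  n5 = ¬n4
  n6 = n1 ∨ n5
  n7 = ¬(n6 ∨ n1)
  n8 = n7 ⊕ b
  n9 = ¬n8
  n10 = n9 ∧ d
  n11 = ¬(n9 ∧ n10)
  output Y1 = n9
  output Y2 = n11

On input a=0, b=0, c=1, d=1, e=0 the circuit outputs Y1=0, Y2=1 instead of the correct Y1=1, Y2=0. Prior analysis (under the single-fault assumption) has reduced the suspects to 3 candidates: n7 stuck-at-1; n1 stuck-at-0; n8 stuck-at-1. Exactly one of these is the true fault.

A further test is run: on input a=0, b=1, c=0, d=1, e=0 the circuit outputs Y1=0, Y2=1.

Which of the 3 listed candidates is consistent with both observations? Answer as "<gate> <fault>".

n8 stuck-at-1

Evaluate each candidate on input a=0, b=1, c=0, d=1, e=0:
  n7 stuck-at-1: n1=1, n2=0, n3=0, n4=1, n5=0, n6=1, n7=1 [stuck-at-1], n8=0, n9=1, n10=1, n11=0 → Y1=1, Y2=0 — eliminated
  n1 stuck-at-0: n1=0 [stuck-at-0], n2=0, n3=0, n4=1, n5=0, n6=0, n7=1, n8=0, n9=1, n10=1, n11=0 → Y1=1, Y2=0 — eliminated
  n8 stuck-at-1: n1=1, n2=0, n3=0, n4=1, n5=0, n6=1, n7=0, n8=1 [stuck-at-1], n9=0, n10=0, n11=1 → Y1=0, Y2=1 — matches
Only n8 stuck-at-1 reproduces the observed Y1=0, Y2=1.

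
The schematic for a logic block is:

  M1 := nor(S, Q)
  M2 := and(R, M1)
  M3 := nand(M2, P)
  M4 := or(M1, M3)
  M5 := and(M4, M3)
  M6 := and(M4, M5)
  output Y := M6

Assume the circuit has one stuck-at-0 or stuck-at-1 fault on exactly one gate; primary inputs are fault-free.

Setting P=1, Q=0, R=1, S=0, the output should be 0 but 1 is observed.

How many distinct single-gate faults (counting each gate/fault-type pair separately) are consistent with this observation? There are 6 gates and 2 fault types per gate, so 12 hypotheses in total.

5

Fault-free: M1=1, M2=1, M3=0, M4=1, M5=0, M6=0 → 0. Observed 1.
  M1 stuck-at-0: output 1 ✓
  M1 stuck-at-1: output 0 ✗
  M2 stuck-at-0: output 1 ✓
  M2 stuck-at-1: output 0 ✗
  M3 stuck-at-0: output 0 ✗
  M3 stuck-at-1: output 1 ✓
  M4 stuck-at-0: output 0 ✗
  M4 stuck-at-1: output 0 ✗
  M5 stuck-at-0: output 0 ✗
  M5 stuck-at-1: output 1 ✓
  M6 stuck-at-0: output 0 ✗
  M6 stuck-at-1: output 1 ✓
Consistent faults: {M1 stuck-at-0, M2 stuck-at-0, M3 stuck-at-1, M5 stuck-at-1, M6 stuck-at-1} — 5 in all.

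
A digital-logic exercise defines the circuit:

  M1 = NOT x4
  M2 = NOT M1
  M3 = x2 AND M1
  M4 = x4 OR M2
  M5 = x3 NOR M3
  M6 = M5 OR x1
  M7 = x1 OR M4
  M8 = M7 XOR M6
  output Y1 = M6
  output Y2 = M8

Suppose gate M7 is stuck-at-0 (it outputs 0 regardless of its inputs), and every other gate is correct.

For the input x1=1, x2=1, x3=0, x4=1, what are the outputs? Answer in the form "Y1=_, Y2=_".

Y1=1, Y2=1

Propagate with M7 forced: M1=0, M2=1, M3=0, M4=1, M5=1, M6=1, M7=0 [stuck-at-0], M8=1.
So the outputs are Y1=1, Y2=1. (Without the fault they would be Y1=1, Y2=0.)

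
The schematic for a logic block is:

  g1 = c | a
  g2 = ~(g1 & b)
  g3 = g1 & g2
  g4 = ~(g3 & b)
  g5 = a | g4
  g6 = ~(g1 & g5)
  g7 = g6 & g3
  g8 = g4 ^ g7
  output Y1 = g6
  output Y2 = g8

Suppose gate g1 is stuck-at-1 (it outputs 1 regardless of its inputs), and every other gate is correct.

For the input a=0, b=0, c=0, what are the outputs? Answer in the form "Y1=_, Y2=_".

Propagate with g1 forced: g1=1 [stuck-at-1], g2=1, g3=1, g4=1, g5=1, g6=0, g7=0, g8=1.
So the outputs are Y1=0, Y2=1. (Without the fault they would be Y1=1, Y2=1.)

Y1=0, Y2=1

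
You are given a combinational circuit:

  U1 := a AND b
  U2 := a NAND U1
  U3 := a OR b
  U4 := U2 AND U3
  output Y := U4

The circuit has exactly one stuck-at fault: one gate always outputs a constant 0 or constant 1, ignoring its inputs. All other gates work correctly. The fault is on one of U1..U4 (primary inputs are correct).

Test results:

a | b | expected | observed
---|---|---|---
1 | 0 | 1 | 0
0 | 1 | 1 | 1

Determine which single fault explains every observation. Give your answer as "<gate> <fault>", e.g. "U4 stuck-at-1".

Fault-free values for test 1 (a=1, b=0): U1=0, U2=1, U3=1, U4=1, giving Y=1. Observed 0.
Test 1: faults giving observed 0 are {U1 stuck-at-1, U2 stuck-at-0, U3 stuck-at-0, U4 stuck-at-0}.
Test 2 (a=0, b=1): fault-free U1=0, U2=1, U3=1, U4=1 → 1; observed 1. Eliminates U2 stuck-at-0, U3 stuck-at-0, U4 stuck-at-0.
Only U1 stuck-at-1 is consistent with every test.

U1 stuck-at-1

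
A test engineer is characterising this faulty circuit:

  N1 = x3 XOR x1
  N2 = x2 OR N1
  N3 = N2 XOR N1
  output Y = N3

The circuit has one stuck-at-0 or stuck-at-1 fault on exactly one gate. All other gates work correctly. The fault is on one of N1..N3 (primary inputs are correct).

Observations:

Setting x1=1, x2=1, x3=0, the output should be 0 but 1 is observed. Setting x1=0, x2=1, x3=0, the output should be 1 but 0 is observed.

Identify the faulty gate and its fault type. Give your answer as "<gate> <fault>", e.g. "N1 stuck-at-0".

Fault-free values for test 1 (x1=1, x2=1, x3=0): N1=1, N2=1, N3=0, giving Y=0. Observed 1.
Test 1: faults giving observed 1 are {N1 stuck-at-0, N2 stuck-at-0, N3 stuck-at-1}.
Test 2 (x1=0, x2=1, x3=0): fault-free N1=0, N2=1, N3=1 → 1; observed 0. Eliminates N1 stuck-at-0, N3 stuck-at-1.
Only N2 stuck-at-0 is consistent with every test.

N2 stuck-at-0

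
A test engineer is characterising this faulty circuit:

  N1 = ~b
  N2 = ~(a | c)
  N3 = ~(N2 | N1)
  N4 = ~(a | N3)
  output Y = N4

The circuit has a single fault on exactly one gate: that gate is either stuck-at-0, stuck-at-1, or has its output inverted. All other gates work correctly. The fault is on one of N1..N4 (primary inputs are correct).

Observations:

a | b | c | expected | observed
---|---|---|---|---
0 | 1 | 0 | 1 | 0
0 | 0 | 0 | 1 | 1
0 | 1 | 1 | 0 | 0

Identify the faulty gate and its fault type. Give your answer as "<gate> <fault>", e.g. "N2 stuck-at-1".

N2 stuck-at-0

Fault-free values for test 1 (a=0, b=1, c=0): N1=0, N2=1, N3=0, N4=1, giving Y=1. Observed 0.
Test 1: faults giving observed 0 are {N2 stuck-at-0, N2 inverted output, N3 stuck-at-1, N3 inverted output, N4 stuck-at-0, N4 inverted output}.
Test 2 (a=0, b=0, c=0): fault-free N1=1, N2=1, N3=0, N4=1 → 1; observed 1. Eliminates N3 stuck-at-1, N3 inverted output, N4 stuck-at-0, N4 inverted output.
Test 3 (a=0, b=1, c=1): fault-free N1=0, N2=0, N3=1, N4=0 → 0; observed 0. Eliminates N2 inverted output.
Only N2 stuck-at-0 is consistent with every test.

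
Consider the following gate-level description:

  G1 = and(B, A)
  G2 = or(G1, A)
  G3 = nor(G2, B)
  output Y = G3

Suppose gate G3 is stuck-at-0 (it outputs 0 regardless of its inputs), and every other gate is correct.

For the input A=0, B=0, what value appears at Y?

Propagate with G3 forced: G1=0, G2=0, G3=0 [stuck-at-0].
So Y = 0. (Without the fault it would be 1.)

0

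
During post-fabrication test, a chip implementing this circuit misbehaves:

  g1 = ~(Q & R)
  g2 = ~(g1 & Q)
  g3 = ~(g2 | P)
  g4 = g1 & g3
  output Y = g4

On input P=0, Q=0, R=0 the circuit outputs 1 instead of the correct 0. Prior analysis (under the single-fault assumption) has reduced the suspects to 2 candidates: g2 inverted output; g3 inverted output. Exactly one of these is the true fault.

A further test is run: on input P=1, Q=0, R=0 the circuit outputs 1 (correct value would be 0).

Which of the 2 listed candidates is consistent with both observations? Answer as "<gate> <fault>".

g3 inverted output

Evaluate each candidate on input P=1, Q=0, R=0:
  g2 inverted output: g1=1, g2=0 [inverted output], g3=0, g4=0 → 0 — eliminated
  g3 inverted output: g1=1, g2=1, g3=1 [inverted output], g4=1 → 1 — matches
Only g3 inverted output reproduces the observed 1.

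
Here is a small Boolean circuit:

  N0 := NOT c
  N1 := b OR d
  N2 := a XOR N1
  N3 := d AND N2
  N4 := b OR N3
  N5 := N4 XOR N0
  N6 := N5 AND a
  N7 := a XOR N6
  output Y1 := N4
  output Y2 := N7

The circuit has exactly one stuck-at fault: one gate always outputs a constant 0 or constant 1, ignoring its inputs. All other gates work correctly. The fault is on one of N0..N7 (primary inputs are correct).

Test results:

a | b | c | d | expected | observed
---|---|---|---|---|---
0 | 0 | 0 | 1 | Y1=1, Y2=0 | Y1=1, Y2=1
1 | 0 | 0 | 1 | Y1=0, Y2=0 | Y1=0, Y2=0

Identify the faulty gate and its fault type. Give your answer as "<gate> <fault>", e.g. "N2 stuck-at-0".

N6 stuck-at-1

Fault-free values for test 1 (a=0, b=0, c=0, d=1): N0=1, N1=1, N2=1, N3=1, N4=1, N5=0, N6=0, N7=0, giving Y1=1, Y2=0. Observed Y1=1, Y2=1.
Test 1: faults giving observed Y1=1, Y2=1 are {N6 stuck-at-1, N7 stuck-at-1}.
Test 2 (a=1, b=0, c=0, d=1): fault-free N0=1, N1=1, N2=0, N3=0, N4=0, N5=1, N6=1, N7=0 → Y1=0, Y2=0; observed Y1=0, Y2=0. Eliminates N7 stuck-at-1.
Only N6 stuck-at-1 is consistent with every test.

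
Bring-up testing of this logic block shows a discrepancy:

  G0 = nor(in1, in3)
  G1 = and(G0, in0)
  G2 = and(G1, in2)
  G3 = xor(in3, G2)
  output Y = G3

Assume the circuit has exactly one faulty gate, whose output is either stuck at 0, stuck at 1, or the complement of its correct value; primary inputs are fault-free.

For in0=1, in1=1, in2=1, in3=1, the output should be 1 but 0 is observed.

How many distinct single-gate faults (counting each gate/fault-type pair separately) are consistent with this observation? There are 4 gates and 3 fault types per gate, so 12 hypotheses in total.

8

Fault-free: G0=0, G1=0, G2=0, G3=1 → 1. Observed 0.
  G0 stuck-at-0: output 1 ✗
  G0 stuck-at-1: output 0 ✓
  G0 inverted output: output 0 ✓
  G1 stuck-at-0: output 1 ✗
  G1 stuck-at-1: output 0 ✓
  G1 inverted output: output 0 ✓
  G2 stuck-at-0: output 1 ✗
  G2 stuck-at-1: output 0 ✓
  G2 inverted output: output 0 ✓
  G3 stuck-at-0: output 0 ✓
  G3 stuck-at-1: output 1 ✗
  G3 inverted output: output 0 ✓
Consistent faults: {G0 stuck-at-1, G0 inverted output, G1 stuck-at-1, G1 inverted output, G2 stuck-at-1, G2 inverted output, G3 stuck-at-0, G3 inverted output} — 8 in all.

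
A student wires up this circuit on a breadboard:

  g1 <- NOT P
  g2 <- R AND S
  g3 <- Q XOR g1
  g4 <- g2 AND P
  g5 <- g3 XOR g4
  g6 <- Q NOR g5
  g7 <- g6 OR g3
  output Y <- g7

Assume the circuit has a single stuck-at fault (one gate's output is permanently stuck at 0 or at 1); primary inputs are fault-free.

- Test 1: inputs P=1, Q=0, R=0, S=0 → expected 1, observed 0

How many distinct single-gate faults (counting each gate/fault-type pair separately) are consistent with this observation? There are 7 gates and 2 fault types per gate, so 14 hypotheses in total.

5

Fault-free: g1=0, g2=0, g3=0, g4=0, g5=0, g6=1, g7=1 → 1. Observed 0.
  g1 stuck-at-0: output 1 ✗
  g1 stuck-at-1: output 1 ✗
  g2 stuck-at-0: output 1 ✗
  g2 stuck-at-1: output 0 ✓
  g3 stuck-at-0: output 1 ✗
  g3 stuck-at-1: output 1 ✗
  g4 stuck-at-0: output 1 ✗
  g4 stuck-at-1: output 0 ✓
  g5 stuck-at-0: output 1 ✗
  g5 stuck-at-1: output 0 ✓
  g6 stuck-at-0: output 0 ✓
  g6 stuck-at-1: output 1 ✗
  g7 stuck-at-0: output 0 ✓
  g7 stuck-at-1: output 1 ✗
Consistent faults: {g2 stuck-at-1, g4 stuck-at-1, g5 stuck-at-1, g6 stuck-at-0, g7 stuck-at-0} — 5 in all.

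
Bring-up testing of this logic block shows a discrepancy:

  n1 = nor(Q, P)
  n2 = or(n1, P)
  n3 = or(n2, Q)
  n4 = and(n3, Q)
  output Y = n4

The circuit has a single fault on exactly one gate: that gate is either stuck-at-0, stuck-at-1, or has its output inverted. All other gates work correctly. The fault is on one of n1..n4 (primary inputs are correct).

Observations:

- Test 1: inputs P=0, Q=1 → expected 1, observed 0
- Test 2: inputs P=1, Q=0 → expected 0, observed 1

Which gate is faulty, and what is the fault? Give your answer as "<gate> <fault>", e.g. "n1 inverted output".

Fault-free values for test 1 (P=0, Q=1): n1=0, n2=0, n3=1, n4=1, giving Y=1. Observed 0.
Test 1: faults giving observed 0 are {n3 stuck-at-0, n3 inverted output, n4 stuck-at-0, n4 inverted output}.
Test 2 (P=1, Q=0): fault-free n1=0, n2=1, n3=1, n4=0 → 0; observed 1. Eliminates n3 stuck-at-0, n3 inverted output, n4 stuck-at-0.
Only n4 inverted output is consistent with every test.

n4 inverted output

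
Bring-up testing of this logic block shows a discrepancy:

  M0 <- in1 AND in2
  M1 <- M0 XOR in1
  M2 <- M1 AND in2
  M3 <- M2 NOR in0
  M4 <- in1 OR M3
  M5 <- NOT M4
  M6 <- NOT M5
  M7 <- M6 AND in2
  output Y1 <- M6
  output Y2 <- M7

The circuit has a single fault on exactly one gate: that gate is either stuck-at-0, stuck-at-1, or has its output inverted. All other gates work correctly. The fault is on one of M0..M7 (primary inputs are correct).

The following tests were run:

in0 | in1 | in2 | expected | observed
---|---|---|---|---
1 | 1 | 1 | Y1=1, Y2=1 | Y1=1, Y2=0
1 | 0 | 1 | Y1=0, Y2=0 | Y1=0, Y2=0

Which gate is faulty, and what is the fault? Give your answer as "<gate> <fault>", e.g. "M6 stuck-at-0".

M7 stuck-at-0

Fault-free values for test 1 (in0=1, in1=1, in2=1): M0=1, M1=0, M2=0, M3=0, M4=1, M5=0, M6=1, M7=1, giving Y1=1, Y2=1. Observed Y1=1, Y2=0.
Test 1: faults giving observed Y1=1, Y2=0 are {M7 stuck-at-0, M7 inverted output}.
Test 2 (in0=1, in1=0, in2=1): fault-free M0=0, M1=0, M2=0, M3=0, M4=0, M5=1, M6=0, M7=0 → Y1=0, Y2=0; observed Y1=0, Y2=0. Eliminates M7 inverted output.
Only M7 stuck-at-0 is consistent with every test.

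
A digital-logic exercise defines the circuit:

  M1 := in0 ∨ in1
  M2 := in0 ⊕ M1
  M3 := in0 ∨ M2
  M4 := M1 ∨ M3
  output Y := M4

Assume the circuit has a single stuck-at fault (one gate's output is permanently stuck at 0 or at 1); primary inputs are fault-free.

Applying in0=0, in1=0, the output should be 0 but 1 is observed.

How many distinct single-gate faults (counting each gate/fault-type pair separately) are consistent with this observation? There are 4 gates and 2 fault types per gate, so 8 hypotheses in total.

4

Fault-free: M1=0, M2=0, M3=0, M4=0 → 0. Observed 1.
  M1 stuck-at-0: output 0 ✗
  M1 stuck-at-1: output 1 ✓
  M2 stuck-at-0: output 0 ✗
  M2 stuck-at-1: output 1 ✓
  M3 stuck-at-0: output 0 ✗
  M3 stuck-at-1: output 1 ✓
  M4 stuck-at-0: output 0 ✗
  M4 stuck-at-1: output 1 ✓
Consistent faults: {M1 stuck-at-1, M2 stuck-at-1, M3 stuck-at-1, M4 stuck-at-1} — 4 in all.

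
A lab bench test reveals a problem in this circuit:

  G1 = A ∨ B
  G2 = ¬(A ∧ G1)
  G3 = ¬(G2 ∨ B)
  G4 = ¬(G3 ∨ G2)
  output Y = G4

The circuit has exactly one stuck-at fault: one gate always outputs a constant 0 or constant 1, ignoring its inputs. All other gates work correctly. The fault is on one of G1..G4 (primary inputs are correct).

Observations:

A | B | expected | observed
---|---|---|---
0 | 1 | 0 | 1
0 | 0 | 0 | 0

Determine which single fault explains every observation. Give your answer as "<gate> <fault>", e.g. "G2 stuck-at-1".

Fault-free values for test 1 (A=0, B=1): G1=1, G2=1, G3=0, G4=0, giving Y=0. Observed 1.
Test 1: faults giving observed 1 are {G2 stuck-at-0, G4 stuck-at-1}.
Test 2 (A=0, B=0): fault-free G1=0, G2=1, G3=0, G4=0 → 0; observed 0. Eliminates G4 stuck-at-1.
Only G2 stuck-at-0 is consistent with every test.

G2 stuck-at-0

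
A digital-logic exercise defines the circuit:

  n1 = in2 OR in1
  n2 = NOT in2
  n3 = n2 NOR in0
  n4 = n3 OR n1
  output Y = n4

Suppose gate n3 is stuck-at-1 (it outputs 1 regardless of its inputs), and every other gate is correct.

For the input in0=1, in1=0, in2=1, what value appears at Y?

Propagate with n3 forced: n1=1, n2=0, n3=1 [stuck-at-1], n4=1.
So Y = 1. (Same as the fault-free value — the fault is masked on this input.)

1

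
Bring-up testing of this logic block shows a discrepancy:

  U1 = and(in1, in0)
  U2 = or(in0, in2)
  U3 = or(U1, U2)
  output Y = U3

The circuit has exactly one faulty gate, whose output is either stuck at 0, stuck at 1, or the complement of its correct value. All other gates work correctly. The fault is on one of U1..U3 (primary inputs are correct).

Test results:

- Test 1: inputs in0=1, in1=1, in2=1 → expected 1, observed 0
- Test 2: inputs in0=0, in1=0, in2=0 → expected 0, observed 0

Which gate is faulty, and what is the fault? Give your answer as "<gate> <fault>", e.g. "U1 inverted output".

Fault-free values for test 1 (in0=1, in1=1, in2=1): U1=1, U2=1, U3=1, giving Y=1. Observed 0.
Test 1: faults giving observed 0 are {U3 stuck-at-0, U3 inverted output}.
Test 2 (in0=0, in1=0, in2=0): fault-free U1=0, U2=0, U3=0 → 0; observed 0. Eliminates U3 inverted output.
Only U3 stuck-at-0 is consistent with every test.

U3 stuck-at-0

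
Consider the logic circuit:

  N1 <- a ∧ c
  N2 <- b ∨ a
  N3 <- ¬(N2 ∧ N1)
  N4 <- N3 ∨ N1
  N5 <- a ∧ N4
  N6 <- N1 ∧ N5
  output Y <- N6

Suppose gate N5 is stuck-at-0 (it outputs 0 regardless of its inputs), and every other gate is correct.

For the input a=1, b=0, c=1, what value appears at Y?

Propagate with N5 forced: N1=1, N2=1, N3=0, N4=1, N5=0 [stuck-at-0], N6=0.
So Y = 0. (Without the fault it would be 1.)

0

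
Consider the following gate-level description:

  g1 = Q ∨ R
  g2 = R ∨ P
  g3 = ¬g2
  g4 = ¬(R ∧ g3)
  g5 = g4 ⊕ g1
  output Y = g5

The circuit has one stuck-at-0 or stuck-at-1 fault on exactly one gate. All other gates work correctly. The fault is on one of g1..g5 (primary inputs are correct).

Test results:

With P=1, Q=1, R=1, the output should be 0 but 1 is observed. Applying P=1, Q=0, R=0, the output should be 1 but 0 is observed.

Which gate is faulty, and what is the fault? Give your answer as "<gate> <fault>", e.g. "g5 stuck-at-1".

g4 stuck-at-0

Fault-free values for test 1 (P=1, Q=1, R=1): g1=1, g2=1, g3=0, g4=1, g5=0, giving Y=0. Observed 1.
Test 1: faults giving observed 1 are {g1 stuck-at-0, g2 stuck-at-0, g3 stuck-at-1, g4 stuck-at-0, g5 stuck-at-1}.
Test 2 (P=1, Q=0, R=0): fault-free g1=0, g2=1, g3=0, g4=1, g5=1 → 1; observed 0. Eliminates g1 stuck-at-0, g2 stuck-at-0, g3 stuck-at-1, g5 stuck-at-1.
Only g4 stuck-at-0 is consistent with every test.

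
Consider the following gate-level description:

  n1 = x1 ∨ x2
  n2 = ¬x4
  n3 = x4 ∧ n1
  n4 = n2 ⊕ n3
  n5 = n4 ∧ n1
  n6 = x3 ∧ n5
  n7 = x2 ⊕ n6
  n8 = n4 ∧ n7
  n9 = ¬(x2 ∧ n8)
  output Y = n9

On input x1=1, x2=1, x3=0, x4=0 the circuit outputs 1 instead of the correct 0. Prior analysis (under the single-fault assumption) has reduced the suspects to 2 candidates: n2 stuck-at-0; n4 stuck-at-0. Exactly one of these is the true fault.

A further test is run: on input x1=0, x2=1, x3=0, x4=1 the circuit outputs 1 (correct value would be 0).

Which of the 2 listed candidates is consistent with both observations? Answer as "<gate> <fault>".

n4 stuck-at-0

Evaluate each candidate on input x1=0, x2=1, x3=0, x4=1:
  n2 stuck-at-0: n1=1, n2=0 [stuck-at-0], n3=1, n4=1, n5=1, n6=0, n7=1, n8=1, n9=0 → 0 — eliminated
  n4 stuck-at-0: n1=1, n2=0, n3=1, n4=0 [stuck-at-0], n5=0, n6=0, n7=1, n8=0, n9=1 → 1 — matches
Only n4 stuck-at-0 reproduces the observed 1.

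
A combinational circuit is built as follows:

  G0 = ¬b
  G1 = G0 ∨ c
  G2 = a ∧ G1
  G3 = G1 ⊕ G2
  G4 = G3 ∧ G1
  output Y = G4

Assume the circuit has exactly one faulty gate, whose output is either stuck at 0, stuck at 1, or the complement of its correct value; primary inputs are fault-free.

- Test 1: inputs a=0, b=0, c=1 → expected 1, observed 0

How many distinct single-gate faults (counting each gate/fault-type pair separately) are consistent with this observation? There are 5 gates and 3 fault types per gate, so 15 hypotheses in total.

Fault-free: G0=1, G1=1, G2=0, G3=1, G4=1 → 1. Observed 0.
  G0: none of the 3 fault types match ✗
  G1: stuck-at-0, inverted output ✓; others ✗
  G2: stuck-at-1, inverted output ✓; others ✗
  G3: stuck-at-0, inverted output ✓; others ✗
  G4: stuck-at-0, inverted output ✓; others ✗
Consistent faults: {G1 stuck-at-0, G1 inverted output, G2 stuck-at-1, G2 inverted output, G3 stuck-at-0, G3 inverted output, G4 stuck-at-0, G4 inverted output} — 8 in all.

8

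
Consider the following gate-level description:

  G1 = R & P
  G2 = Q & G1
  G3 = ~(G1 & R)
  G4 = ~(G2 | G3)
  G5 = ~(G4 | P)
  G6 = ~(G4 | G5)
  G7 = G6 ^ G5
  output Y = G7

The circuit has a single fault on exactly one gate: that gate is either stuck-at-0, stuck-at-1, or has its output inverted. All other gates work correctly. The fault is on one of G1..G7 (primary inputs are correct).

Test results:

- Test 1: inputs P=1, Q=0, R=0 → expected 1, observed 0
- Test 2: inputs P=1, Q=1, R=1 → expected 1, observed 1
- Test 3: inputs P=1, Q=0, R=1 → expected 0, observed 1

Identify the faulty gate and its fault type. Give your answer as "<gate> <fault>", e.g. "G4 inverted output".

Fault-free values for test 1 (P=1, Q=0, R=0): G1=0, G2=0, G3=1, G4=0, G5=0, G6=1, G7=1, giving Y=1. Observed 0.
Test 1: faults giving observed 0 are {G3 stuck-at-0, G3 inverted output, G4 stuck-at-1, G4 inverted output, G6 stuck-at-0, G6 inverted output, G7 stuck-at-0, G7 inverted output}.
Test 2 (P=1, Q=1, R=1): fault-free G1=1, G2=1, G3=0, G4=0, G5=0, G6=1, G7=1 → 1; observed 1. Eliminates G4 stuck-at-1, G4 inverted output, G6 stuck-at-0, G6 inverted output, G7 stuck-at-0, G7 inverted output.
Test 3 (P=1, Q=0, R=1): fault-free G1=1, G2=0, G3=0, G4=1, G5=0, G6=0, G7=0 → 0; observed 1. Eliminates G3 stuck-at-0.
Only G3 inverted output is consistent with every test.

G3 inverted output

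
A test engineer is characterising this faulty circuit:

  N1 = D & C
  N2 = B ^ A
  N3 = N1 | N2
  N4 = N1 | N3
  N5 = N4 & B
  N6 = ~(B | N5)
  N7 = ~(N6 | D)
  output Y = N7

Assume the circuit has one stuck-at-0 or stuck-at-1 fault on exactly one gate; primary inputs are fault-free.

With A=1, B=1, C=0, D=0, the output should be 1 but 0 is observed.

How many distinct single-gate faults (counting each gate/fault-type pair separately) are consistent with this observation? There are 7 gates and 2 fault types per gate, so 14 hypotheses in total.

Fault-free: N1=0, N2=0, N3=0, N4=0, N5=0, N6=0, N7=1 → 1. Observed 0.
  N1 stuck-at-0: output 1 ✗
  N1 stuck-at-1: output 1 ✗
  N2 stuck-at-0: output 1 ✗
  N2 stuck-at-1: output 1 ✗
  N3 stuck-at-0: output 1 ✗
  N3 stuck-at-1: output 1 ✗
  N4 stuck-at-0: output 1 ✗
  N4 stuck-at-1: output 1 ✗
  N5 stuck-at-0: output 1 ✗
  N5 stuck-at-1: output 1 ✗
  N6 stuck-at-0: output 1 ✗
  N6 stuck-at-1: output 0 ✓
  N7 stuck-at-0: output 0 ✓
  N7 stuck-at-1: output 1 ✗
Consistent faults: {N6 stuck-at-1, N7 stuck-at-0} — 2 in all.

2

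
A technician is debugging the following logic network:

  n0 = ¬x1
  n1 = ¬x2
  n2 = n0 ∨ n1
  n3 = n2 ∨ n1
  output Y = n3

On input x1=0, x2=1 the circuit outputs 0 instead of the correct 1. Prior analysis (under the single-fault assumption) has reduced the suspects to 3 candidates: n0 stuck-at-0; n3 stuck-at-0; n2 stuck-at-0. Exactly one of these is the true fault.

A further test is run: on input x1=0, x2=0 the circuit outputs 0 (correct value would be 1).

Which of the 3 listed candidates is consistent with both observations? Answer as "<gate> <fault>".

Evaluate each candidate on input x1=0, x2=0:
  n0 stuck-at-0: n0=0 [stuck-at-0], n1=1, n2=1, n3=1 → 1 — eliminated
  n3 stuck-at-0: n0=1, n1=1, n2=1, n3=0 [stuck-at-0] → 0 — matches
  n2 stuck-at-0: n0=1, n1=1, n2=0 [stuck-at-0], n3=1 → 1 — eliminated
Only n3 stuck-at-0 reproduces the observed 0.

n3 stuck-at-0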